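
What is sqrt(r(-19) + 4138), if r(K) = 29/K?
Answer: sqrt(1493267)/19 ≈ 64.315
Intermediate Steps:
sqrt(r(-19) + 4138) = sqrt(29/(-19) + 4138) = sqrt(29*(-1/19) + 4138) = sqrt(-29/19 + 4138) = sqrt(78593/19) = sqrt(1493267)/19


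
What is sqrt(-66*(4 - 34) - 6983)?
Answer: I*sqrt(5003) ≈ 70.732*I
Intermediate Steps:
sqrt(-66*(4 - 34) - 6983) = sqrt(-66*(-30) - 6983) = sqrt(1980 - 6983) = sqrt(-5003) = I*sqrt(5003)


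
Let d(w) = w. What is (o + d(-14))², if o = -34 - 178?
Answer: 51076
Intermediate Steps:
o = -212
(o + d(-14))² = (-212 - 14)² = (-226)² = 51076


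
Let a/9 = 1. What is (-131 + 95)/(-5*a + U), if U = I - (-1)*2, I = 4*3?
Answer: 36/31 ≈ 1.1613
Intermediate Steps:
a = 9 (a = 9*1 = 9)
I = 12
U = 14 (U = 12 - (-1)*2 = 12 - 1*(-2) = 12 + 2 = 14)
(-131 + 95)/(-5*a + U) = (-131 + 95)/(-5*9 + 14) = -36/(-45 + 14) = -36/(-31) = -36*(-1/31) = 36/31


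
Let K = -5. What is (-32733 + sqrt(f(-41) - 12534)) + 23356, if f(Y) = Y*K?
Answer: -9377 + I*sqrt(12329) ≈ -9377.0 + 111.04*I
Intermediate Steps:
f(Y) = -5*Y (f(Y) = Y*(-5) = -5*Y)
(-32733 + sqrt(f(-41) - 12534)) + 23356 = (-32733 + sqrt(-5*(-41) - 12534)) + 23356 = (-32733 + sqrt(205 - 12534)) + 23356 = (-32733 + sqrt(-12329)) + 23356 = (-32733 + I*sqrt(12329)) + 23356 = -9377 + I*sqrt(12329)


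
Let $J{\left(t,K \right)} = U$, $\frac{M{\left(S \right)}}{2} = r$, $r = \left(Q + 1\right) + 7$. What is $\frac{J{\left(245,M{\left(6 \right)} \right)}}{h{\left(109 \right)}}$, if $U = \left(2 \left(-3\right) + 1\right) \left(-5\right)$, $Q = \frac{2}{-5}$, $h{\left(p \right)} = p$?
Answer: $\frac{25}{109} \approx 0.22936$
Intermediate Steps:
$Q = - \frac{2}{5}$ ($Q = 2 \left(- \frac{1}{5}\right) = - \frac{2}{5} \approx -0.4$)
$r = \frac{38}{5}$ ($r = \left(- \frac{2}{5} + 1\right) + 7 = \frac{3}{5} + 7 = \frac{38}{5} \approx 7.6$)
$M{\left(S \right)} = \frac{76}{5}$ ($M{\left(S \right)} = 2 \cdot \frac{38}{5} = \frac{76}{5}$)
$U = 25$ ($U = \left(-6 + 1\right) \left(-5\right) = \left(-5\right) \left(-5\right) = 25$)
$J{\left(t,K \right)} = 25$
$\frac{J{\left(245,M{\left(6 \right)} \right)}}{h{\left(109 \right)}} = \frac{25}{109}$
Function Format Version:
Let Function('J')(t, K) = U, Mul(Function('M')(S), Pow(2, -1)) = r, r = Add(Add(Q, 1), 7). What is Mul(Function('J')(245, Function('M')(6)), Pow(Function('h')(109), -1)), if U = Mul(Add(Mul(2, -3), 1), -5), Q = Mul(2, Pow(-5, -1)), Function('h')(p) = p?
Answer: Rational(25, 109) ≈ 0.22936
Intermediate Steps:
Q = Rational(-2, 5) (Q = Mul(2, Rational(-1, 5)) = Rational(-2, 5) ≈ -0.40000)
r = Rational(38, 5) (r = Add(Add(Rational(-2, 5), 1), 7) = Add(Rational(3, 5), 7) = Rational(38, 5) ≈ 7.6000)
Function('M')(S) = Rational(76, 5) (Function('M')(S) = Mul(2, Rational(38, 5)) = Rational(76, 5))
U = 25 (U = Mul(Add(-6, 1), -5) = Mul(-5, -5) = 25)
Function('J')(t, K) = 25
Mul(Function('J')(245, Function('M')(6)), Pow(Function('h')(109), -1)) = Mul(25, Pow(109, -1)) = Mul(25, Rational(1, 109)) = Rational(25, 109)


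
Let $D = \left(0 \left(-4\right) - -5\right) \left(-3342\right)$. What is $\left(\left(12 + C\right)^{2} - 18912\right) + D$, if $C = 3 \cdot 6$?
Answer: $-34722$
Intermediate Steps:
$C = 18$
$D = -16710$ ($D = \left(0 + 5\right) \left(-3342\right) = 5 \left(-3342\right) = -16710$)
$\left(\left(12 + C\right)^{2} - 18912\right) + D = \left(\left(12 + 18\right)^{2} - 18912\right) - 16710 = \left(30^{2} - 18912\right) - 16710 = \left(900 - 18912\right) - 16710 = -18012 - 16710 = -34722$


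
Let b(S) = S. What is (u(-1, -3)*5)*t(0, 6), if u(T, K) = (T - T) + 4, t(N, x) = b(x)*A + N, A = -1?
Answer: -120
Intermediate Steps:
t(N, x) = N - x (t(N, x) = x*(-1) + N = -x + N = N - x)
u(T, K) = 4 (u(T, K) = 0 + 4 = 4)
(u(-1, -3)*5)*t(0, 6) = (4*5)*(0 - 1*6) = 20*(0 - 6) = 20*(-6) = -120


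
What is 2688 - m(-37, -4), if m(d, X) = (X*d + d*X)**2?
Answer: -84928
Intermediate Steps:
m(d, X) = 4*X**2*d**2 (m(d, X) = (X*d + X*d)**2 = (2*X*d)**2 = 4*X**2*d**2)
2688 - m(-37, -4) = 2688 - 4*(-4)**2*(-37)**2 = 2688 - 4*16*1369 = 2688 - 1*87616 = 2688 - 87616 = -84928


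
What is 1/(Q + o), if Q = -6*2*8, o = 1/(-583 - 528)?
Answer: -1111/106657 ≈ -0.010417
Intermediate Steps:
o = -1/1111 (o = 1/(-1111) = -1/1111 ≈ -0.00090009)
Q = -96 (Q = -12*8 = -96)
1/(Q + o) = 1/(-96 - 1/1111) = 1/(-106657/1111) = -1111/106657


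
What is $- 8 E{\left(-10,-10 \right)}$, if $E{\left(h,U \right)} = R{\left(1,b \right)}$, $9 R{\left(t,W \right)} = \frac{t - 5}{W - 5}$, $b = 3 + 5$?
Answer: $\frac{32}{27} \approx 1.1852$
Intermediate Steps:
$b = 8$
$R{\left(t,W \right)} = \frac{-5 + t}{9 \left(-5 + W\right)}$ ($R{\left(t,W \right)} = \frac{\left(t - 5\right) \frac{1}{W - 5}}{9} = \frac{\left(-5 + t\right) \frac{1}{-5 + W}}{9} = \frac{\frac{1}{-5 + W} \left(-5 + t\right)}{9} = \frac{-5 + t}{9 \left(-5 + W\right)}$)
$E{\left(h,U \right)} = - \frac{4}{27}$ ($E{\left(h,U \right)} = \frac{-5 + 1}{9 \left(-5 + 8\right)} = \frac{1}{9} \cdot \frac{1}{3} \left(-4\right) = - \frac{4}{27}$)
$- 8 E{\left(-10,-10 \right)} = \left(-8\right) \left(- \frac{4}{27}\right) = \frac{32}{27}$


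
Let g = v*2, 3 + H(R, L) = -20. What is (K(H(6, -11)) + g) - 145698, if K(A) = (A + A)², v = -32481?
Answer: -208544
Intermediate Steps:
H(R, L) = -23 (H(R, L) = -3 - 20 = -23)
K(A) = 4*A² (K(A) = (2*A)² = 4*A²)
g = -64962 (g = -32481*2 = -64962)
(K(H(6, -11)) + g) - 145698 = (4*(-23)² - 64962) - 145698 = (4*529 - 64962) - 145698 = (2116 - 64962) - 145698 = -62846 - 145698 = -208544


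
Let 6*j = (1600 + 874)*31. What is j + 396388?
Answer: 1227511/3 ≈ 4.0917e+5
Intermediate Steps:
j = 38347/3 (j = ((1600 + 874)*31)/6 = (2474*31)/6 = (⅙)*76694 = 38347/3 ≈ 12782.)
j + 396388 = 38347/3 + 396388 = 1227511/3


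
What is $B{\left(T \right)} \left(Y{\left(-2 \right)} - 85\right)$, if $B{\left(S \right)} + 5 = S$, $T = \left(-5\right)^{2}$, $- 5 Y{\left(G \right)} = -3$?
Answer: $-1688$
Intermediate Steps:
$Y{\left(G \right)} = \frac{3}{5}$ ($Y{\left(G \right)} = \left(- \frac{1}{5}\right) \left(-3\right) = \frac{3}{5}$)
$T = 25$
$B{\left(S \right)} = -5 + S$
$B{\left(T \right)} \left(Y{\left(-2 \right)} - 85\right) = \left(-5 + 25\right) \left(\frac{3}{5} - 85\right) = 20 \left(- \frac{422}{5}\right) = -1688$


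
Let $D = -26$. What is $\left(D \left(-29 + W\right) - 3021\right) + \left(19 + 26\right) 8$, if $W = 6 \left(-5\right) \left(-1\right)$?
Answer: $-2687$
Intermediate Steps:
$W = 30$ ($W = \left(-30\right) \left(-1\right) = 30$)
$\left(D \left(-29 + W\right) - 3021\right) + \left(19 + 26\right) 8 = \left(- 26 \left(-29 + 30\right) - 3021\right) + \left(19 + 26\right) 8 = \left(\left(-26\right) 1 - 3021\right) + 45 \cdot 8 = \left(-26 - 3021\right) + 360 = -3047 + 360 = -2687$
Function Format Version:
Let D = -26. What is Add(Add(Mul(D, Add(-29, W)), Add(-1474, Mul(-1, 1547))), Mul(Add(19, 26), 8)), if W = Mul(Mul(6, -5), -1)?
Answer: -2687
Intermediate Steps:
W = 30 (W = Mul(-30, -1) = 30)
Add(Add(Mul(D, Add(-29, W)), Add(-1474, Mul(-1, 1547))), Mul(Add(19, 26), 8)) = Add(Add(Mul(-26, Add(-29, 30)), Add(-1474, Mul(-1, 1547))), Mul(Add(19, 26), 8)) = Add(Add(Mul(-26, 1), Add(-1474, -1547)), Mul(45, 8)) = Add(Add(-26, -3021), 360) = Add(-3047, 360) = -2687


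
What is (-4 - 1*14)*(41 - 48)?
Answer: 126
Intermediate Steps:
(-4 - 1*14)*(41 - 48) = (-4 - 14)*(-7) = -18*(-7) = 126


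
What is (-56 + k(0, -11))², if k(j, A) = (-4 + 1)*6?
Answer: 5476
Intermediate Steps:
k(j, A) = -18 (k(j, A) = -3*6 = -18)
(-56 + k(0, -11))² = (-56 - 18)² = (-74)² = 5476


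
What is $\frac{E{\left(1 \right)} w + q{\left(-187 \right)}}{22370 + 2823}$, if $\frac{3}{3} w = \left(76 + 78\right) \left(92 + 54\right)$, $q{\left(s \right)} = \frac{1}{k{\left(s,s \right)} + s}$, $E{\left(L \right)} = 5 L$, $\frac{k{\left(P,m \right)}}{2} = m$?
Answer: $\frac{63067619}{14133273} \approx 4.4623$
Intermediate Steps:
$k{\left(P,m \right)} = 2 m$
$q{\left(s \right)} = \frac{1}{3 s}$ ($q{\left(s \right)} = \frac{1}{2 s + s} = \frac{1}{3 s}$)
$w = 22484$ ($w = \left(76 + 78\right) \left(92 + 54\right) = 154 \cdot 146 = 22484$)
$\frac{E{\left(1 \right)} w + q{\left(-187 \right)}}{22370 + 2823} = \frac{5 \cdot 1 \cdot 22484 + \frac{1}{3 \left(-187\right)}}{22370 + 2823} = \frac{5 \cdot 22484 + \frac{1}{3} \left(- \frac{1}{187}\right)}{25193} = \left(112420 - \frac{1}{561}\right) \frac{1}{25193} = \frac{63067619}{561} \cdot \frac{1}{25193} = \frac{63067619}{14133273}$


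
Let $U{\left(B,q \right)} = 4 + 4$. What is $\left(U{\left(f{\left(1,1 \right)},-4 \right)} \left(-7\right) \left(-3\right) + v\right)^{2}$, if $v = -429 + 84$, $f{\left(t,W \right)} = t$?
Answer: $31329$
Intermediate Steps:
$v = -345$
$U{\left(B,q \right)} = 8$
$\left(U{\left(f{\left(1,1 \right)},-4 \right)} \left(-7\right) \left(-3\right) + v\right)^{2} = \left(8 \left(-7\right) \left(-3\right) - 345\right)^{2} = \left(\left(-56\right) \left(-3\right) - 345\right)^{2} = \left(168 - 345\right)^{2} = \left(-177\right)^{2} = 31329$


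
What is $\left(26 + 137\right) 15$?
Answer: $2445$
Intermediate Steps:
$\left(26 + 137\right) 15 = 163 \cdot 15 = 2445$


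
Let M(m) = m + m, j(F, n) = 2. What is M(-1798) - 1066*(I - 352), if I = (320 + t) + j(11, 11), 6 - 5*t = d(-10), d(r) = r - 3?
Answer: 121666/5 ≈ 24333.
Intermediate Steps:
d(r) = -3 + r
M(m) = 2*m
t = 19/5 (t = 6/5 - (-3 - 10)/5 = 6/5 - ⅕*(-13) = 6/5 + 13/5 = 19/5 ≈ 3.8000)
I = 1629/5 (I = (320 + 19/5) + 2 = 1619/5 + 2 = 1629/5 ≈ 325.80)
M(-1798) - 1066*(I - 352) = 2*(-1798) - 1066*(1629/5 - 352) = -3596 - 1066*(-131/5) = -3596 + 139646/5 = 121666/5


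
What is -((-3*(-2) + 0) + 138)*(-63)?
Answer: 9072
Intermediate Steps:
-((-3*(-2) + 0) + 138)*(-63) = -((6 + 0) + 138)*(-63) = -(6 + 138)*(-63) = -144*(-63) = -1*(-9072) = 9072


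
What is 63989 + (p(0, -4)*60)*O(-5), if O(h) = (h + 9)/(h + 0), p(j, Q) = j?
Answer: 63989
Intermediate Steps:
O(h) = (9 + h)/h
63989 + (p(0, -4)*60)*O(-5) = 63989 + (0*60)*((9 - 5)/(-5)) = 63989 + 0*(-⅕*4) = 63989 + 0*(-⅘) = 63989 + 0 = 63989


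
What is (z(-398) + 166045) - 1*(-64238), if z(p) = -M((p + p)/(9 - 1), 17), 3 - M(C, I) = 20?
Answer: 230300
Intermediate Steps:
M(C, I) = -17 (M(C, I) = 3 - 1*20 = 3 - 20 = -17)
z(p) = 17 (z(p) = -1*(-17) = 17)
(z(-398) + 166045) - 1*(-64238) = (17 + 166045) - 1*(-64238) = 166062 + 64238 = 230300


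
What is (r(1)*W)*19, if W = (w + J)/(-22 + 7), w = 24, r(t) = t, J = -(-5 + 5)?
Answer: -152/5 ≈ -30.400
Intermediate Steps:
J = 0 (J = -1*0 = 0)
W = -8/5 (W = (24 + 0)/(-22 + 7) = 24/(-15) = 24*(-1/15) = -8/5 ≈ -1.6000)
(r(1)*W)*19 = (1*(-8/5))*19 = -8/5*19 = -152/5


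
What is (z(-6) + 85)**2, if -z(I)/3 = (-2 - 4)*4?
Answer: 24649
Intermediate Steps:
z(I) = 72 (z(I) = -3*(-2 - 4)*4 = -(-18)*4 = -3*(-24) = 72)
(z(-6) + 85)**2 = (72 + 85)**2 = 157**2 = 24649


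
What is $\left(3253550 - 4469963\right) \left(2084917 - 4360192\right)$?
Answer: $2767674088575$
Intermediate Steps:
$\left(3253550 - 4469963\right) \left(2084917 - 4360192\right) = \left(-1216413\right) \left(-2275275\right) = 2767674088575$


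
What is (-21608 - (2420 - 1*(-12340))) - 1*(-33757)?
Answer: -2611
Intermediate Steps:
(-21608 - (2420 - 1*(-12340))) - 1*(-33757) = (-21608 - (2420 + 12340)) + 33757 = (-21608 - 1*14760) + 33757 = (-21608 - 14760) + 33757 = -36368 + 33757 = -2611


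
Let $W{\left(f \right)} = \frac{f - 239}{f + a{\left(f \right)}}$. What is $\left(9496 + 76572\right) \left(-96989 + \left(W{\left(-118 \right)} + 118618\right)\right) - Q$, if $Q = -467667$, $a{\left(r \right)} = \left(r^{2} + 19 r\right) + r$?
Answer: $\frac{10656396285259}{5723} \approx 1.862 \cdot 10^{9}$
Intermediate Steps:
$a{\left(r \right)} = r^{2} + 20 r$
$W{\left(f \right)} = \frac{-239 + f}{f + f \left(20 + f\right)}$ ($W{\left(f \right)} = \frac{f - 239}{f + f \left(20 + f\right)} = \frac{-239 + f}{f + f \left(20 + f\right)}$)
$\left(9496 + 76572\right) \left(-96989 + \left(W{\left(-118 \right)} + 118618\right)\right) - Q = \left(9496 + 76572\right) \left(-96989 + \left(\frac{-239 - 118}{\left(-118\right) \left(21 - 118\right)} + 118618\right)\right) - -467667 = 86068 \left(-96989 + \left(\left(- \frac{1}{118}\right) \frac{1}{-97} \left(-357\right) + 118618\right)\right) + 467667 = 86068 \left(-96989 + \left(\left(- \frac{1}{118}\right) \left(- \frac{1}{97}\right) \left(-357\right) + 118618\right)\right) + 467667 = 86068 \left(-96989 + \left(- \frac{357}{11446} + 118618\right)\right) + 467667 = 86068 \left(-96989 + \frac{1357701271}{11446}\right) + 467667 = 86068 \cdot \frac{247565177}{11446} + 467667 = \frac{10653719827018}{5723} + 467667 = \frac{10656396285259}{5723}$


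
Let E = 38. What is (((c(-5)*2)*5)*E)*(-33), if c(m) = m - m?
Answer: 0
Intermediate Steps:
c(m) = 0
(((c(-5)*2)*5)*E)*(-33) = (((0*2)*5)*38)*(-33) = ((0*5)*38)*(-33) = (0*38)*(-33) = 0*(-33) = 0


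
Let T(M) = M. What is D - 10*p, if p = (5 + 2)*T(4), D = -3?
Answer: -283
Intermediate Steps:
p = 28 (p = (5 + 2)*4 = 7*4 = 28)
D - 10*p = -3 - 10*28 = -3 - 280 = -283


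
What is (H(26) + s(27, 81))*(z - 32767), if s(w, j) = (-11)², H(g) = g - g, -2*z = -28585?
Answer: -4470829/2 ≈ -2.2354e+6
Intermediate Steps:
z = 28585/2 (z = -½*(-28585) = 28585/2 ≈ 14293.)
H(g) = 0
s(w, j) = 121
(H(26) + s(27, 81))*(z - 32767) = (0 + 121)*(28585/2 - 32767) = 121*(-36949/2) = -4470829/2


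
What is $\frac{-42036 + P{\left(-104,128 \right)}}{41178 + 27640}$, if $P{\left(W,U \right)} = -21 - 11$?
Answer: $- \frac{21034}{34409} \approx -0.61129$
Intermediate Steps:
$P{\left(W,U \right)} = -32$
$\frac{-42036 + P{\left(-104,128 \right)}}{41178 + 27640} = \frac{-42036 - 32}{41178 + 27640} = - \frac{42068}{68818} = \left(-42068\right) \frac{1}{68818} = - \frac{21034}{34409}$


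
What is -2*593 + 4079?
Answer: 2893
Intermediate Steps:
-2*593 + 4079 = -1186 + 4079 = 2893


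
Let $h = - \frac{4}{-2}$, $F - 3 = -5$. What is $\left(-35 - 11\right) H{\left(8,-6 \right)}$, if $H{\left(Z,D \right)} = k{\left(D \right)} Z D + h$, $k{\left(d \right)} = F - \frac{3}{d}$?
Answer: $-3404$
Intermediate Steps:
$F = -2$ ($F = 3 - 5 = -2$)
$k{\left(d \right)} = -2 - \frac{3}{d}$
$h = 2$ ($h = \left(-4\right) \left(- \frac{1}{2}\right) = 2$)
$H{\left(Z,D \right)} = 2 + D Z \left(-2 - \frac{3}{D}\right)$ ($H{\left(Z,D \right)} = \left(-2 - \frac{3}{D}\right) Z D + 2 = Z \left(-2 - \frac{3}{D}\right) D + 2 = D Z \left(-2 - \frac{3}{D}\right) + 2 = 2 + D Z \left(-2 - \frac{3}{D}\right)$)
$\left(-35 - 11\right) H{\left(8,-6 \right)} = \left(-35 - 11\right) \left(2 - 8 \left(3 + 2 \left(-6\right)\right)\right) = - 46 \left(2 - 8 \left(3 - 12\right)\right) = - 46 \left(2 - 8 \left(-9\right)\right) = - 46 \left(2 + 72\right) = \left(-46\right) 74 = -3404$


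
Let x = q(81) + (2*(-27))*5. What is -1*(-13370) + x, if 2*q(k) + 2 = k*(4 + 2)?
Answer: 13342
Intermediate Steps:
q(k) = -1 + 3*k (q(k) = -1 + (k*(4 + 2))/2 = -1 + (k*6)/2 = -1 + (6*k)/2 = -1 + 3*k)
x = -28 (x = (-1 + 3*81) + (2*(-27))*5 = (-1 + 243) - 54*5 = 242 - 270 = -28)
-1*(-13370) + x = -1*(-13370) - 28 = 13370 - 28 = 13342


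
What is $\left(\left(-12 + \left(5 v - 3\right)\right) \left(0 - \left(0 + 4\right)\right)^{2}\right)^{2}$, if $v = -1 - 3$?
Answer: $313600$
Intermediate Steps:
$v = -4$ ($v = -1 - 3 = -4$)
$\left(\left(-12 + \left(5 v - 3\right)\right) \left(0 - \left(0 + 4\right)\right)^{2}\right)^{2} = \left(\left(-12 + \left(5 \left(-4\right) - 3\right)\right) \left(0 - \left(0 + 4\right)\right)^{2}\right)^{2} = \left(\left(-12 - 23\right) \left(0 - 4\right)^{2}\right)^{2} = \left(- 35 \left(-4\right)^{2}\right)^{2} = \left(\left(-35\right) 16\right)^{2} = \left(-560\right)^{2} = 313600$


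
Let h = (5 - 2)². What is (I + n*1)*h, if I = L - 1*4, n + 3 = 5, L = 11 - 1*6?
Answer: 27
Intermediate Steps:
L = 5 (L = 11 - 6 = 5)
n = 2 (n = -3 + 5 = 2)
h = 9 (h = 3² = 9)
I = 1 (I = 5 - 1*4 = 5 - 4 = 1)
(I + n*1)*h = (1 + 2*1)*9 = (1 + 2)*9 = 3*9 = 27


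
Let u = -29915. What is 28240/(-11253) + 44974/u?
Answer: -43577162/10859145 ≈ -4.0129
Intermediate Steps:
28240/(-11253) + 44974/u = 28240/(-11253) + 44974/(-29915) = 28240*(-1/11253) + 44974*(-1/29915) = -28240/11253 - 44974/29915 = -43577162/10859145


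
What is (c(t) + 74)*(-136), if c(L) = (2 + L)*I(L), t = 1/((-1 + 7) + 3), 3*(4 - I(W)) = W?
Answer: -2722040/243 ≈ -11202.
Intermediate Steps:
I(W) = 4 - W/3
t = 1/9 (t = 1/(6 + 3) = 1/9 ≈ 0.11111)
c(L) = (2 + L)*(4 - L/3)
(c(t) + 74)*(-136) = (-(-12 + 1/9)*(2 + 1/9)/3 + 74)*(-136) = (-1/3*(-107/9)*19/9 + 74)*(-136) = (2033/243 + 74)*(-136) = (20015/243)*(-136) = -2722040/243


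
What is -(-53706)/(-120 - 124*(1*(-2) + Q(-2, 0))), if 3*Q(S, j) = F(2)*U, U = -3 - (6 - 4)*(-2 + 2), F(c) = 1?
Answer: 8951/42 ≈ 213.12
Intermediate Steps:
U = -3 (U = -3 - 2*0 = -3 - 1*0 = -3 + 0 = -3)
Q(S, j) = -1 (Q(S, j) = (1*(-3))/3 = (1/3)*(-3) = -1)
-(-53706)/(-120 - 124*(1*(-2) + Q(-2, 0))) = -(-53706)/(-120 - 124*(1*(-2) - 1)) = -(-53706)/(-120 - 124*(-2 - 1)) = -(-53706)/(-120 - 124*(-3)) = -(-53706)/(-120 + 372) = -(-53706)/252 = -1*(-8951/42) = 8951/42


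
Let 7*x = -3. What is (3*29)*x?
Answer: -261/7 ≈ -37.286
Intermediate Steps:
x = -3/7 (x = (⅐)*(-3) = -3/7 ≈ -0.42857)
(3*29)*x = (3*29)*(-3/7) = 87*(-3/7) = -261/7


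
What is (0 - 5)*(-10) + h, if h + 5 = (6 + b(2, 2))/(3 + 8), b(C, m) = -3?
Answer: 498/11 ≈ 45.273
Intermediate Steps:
h = -52/11 (h = -5 + (6 - 3)/(3 + 8) = -5 + 3/11 = -52/11 ≈ -4.7273)
(0 - 5)*(-10) + h = (0 - 5)*(-10) - 52/11 = -5*(-10) - 52/11 = 50 - 52/11 = 498/11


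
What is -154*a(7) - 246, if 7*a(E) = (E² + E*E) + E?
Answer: -2556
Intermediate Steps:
a(E) = E/7 + 2*E²/7 (a(E) = ((E² + E*E) + E)/7 = ((E² + E²) + E)/7 = (2*E² + E)/7 = (E + 2*E²)/7 = E/7 + 2*E²/7)
-154*a(7) - 246 = -22*7*(1 + 2*7) - 246 = -22*7*(1 + 14) - 246 = -22*7*15 - 246 = -154*15 - 246 = -2310 - 246 = -2556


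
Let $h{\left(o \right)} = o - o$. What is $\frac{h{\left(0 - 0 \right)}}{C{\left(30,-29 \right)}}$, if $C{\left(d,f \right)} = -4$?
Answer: $0$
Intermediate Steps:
$h{\left(o \right)} = 0$
$\frac{h{\left(0 - 0 \right)}}{C{\left(30,-29 \right)}} = \frac{0}{-4} = 0 \left(- \frac{1}{4}\right) = 0$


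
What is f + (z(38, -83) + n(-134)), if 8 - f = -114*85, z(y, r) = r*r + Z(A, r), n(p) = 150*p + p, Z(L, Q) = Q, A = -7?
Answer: -3730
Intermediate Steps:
n(p) = 151*p
z(y, r) = r + r**2 (z(y, r) = r*r + r = r**2 + r = r + r**2)
f = 9698 (f = 8 - (-114)*85 = 8 - 1*(-9690) = 8 + 9690 = 9698)
f + (z(38, -83) + n(-134)) = 9698 + (-83*(1 - 83) + 151*(-134)) = 9698 + (-83*(-82) - 20234) = 9698 + (6806 - 20234) = 9698 - 13428 = -3730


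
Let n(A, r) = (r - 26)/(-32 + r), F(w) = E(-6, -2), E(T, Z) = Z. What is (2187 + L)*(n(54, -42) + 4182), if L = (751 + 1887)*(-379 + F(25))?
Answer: -155215434288/37 ≈ -4.1950e+9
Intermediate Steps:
F(w) = -2
L = -1005078 (L = (751 + 1887)*(-379 - 2) = 2638*(-381) = -1005078)
n(A, r) = (-26 + r)/(-32 + r)
(2187 + L)*(n(54, -42) + 4182) = (2187 - 1005078)*((-26 - 42)/(-32 - 42) + 4182) = -1002891*(-68/(-74) + 4182) = -1002891*(-1/74*(-68) + 4182) = -1002891*(34/37 + 4182) = -1002891*154768/37 = -155215434288/37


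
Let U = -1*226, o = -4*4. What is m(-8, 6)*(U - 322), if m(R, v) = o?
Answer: 8768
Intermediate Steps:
o = -16
m(R, v) = -16
U = -226
m(-8, 6)*(U - 322) = -16*(-226 - 322) = -16*(-548) = 8768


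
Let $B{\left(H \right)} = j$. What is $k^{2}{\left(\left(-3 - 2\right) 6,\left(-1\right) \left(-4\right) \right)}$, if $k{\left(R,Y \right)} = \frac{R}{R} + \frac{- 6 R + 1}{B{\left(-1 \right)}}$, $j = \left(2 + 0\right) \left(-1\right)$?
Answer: $\frac{32041}{4} \approx 8010.3$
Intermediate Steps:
$j = -2$ ($j = 2 \left(-1\right) = -2$)
$B{\left(H \right)} = -2$
$k{\left(R,Y \right)} = \frac{1}{2} + 3 R$ ($k{\left(R,Y \right)} = \frac{R}{R} + \frac{- 6 R + 1}{-2} = 1 + \left(1 - 6 R\right) \left(- \frac{1}{2}\right) = 1 + \left(- \frac{1}{2} + 3 R\right) = \frac{1}{2} + 3 R$)
$k^{2}{\left(\left(-3 - 2\right) 6,\left(-1\right) \left(-4\right) \right)} = \left(\frac{1}{2} + 3 \left(-3 - 2\right) 6\right)^{2} = \left(\frac{1}{2} + 3 \left(\left(-5\right) 6\right)\right)^{2} = \left(\frac{1}{2} + 3 \left(-30\right)\right)^{2} = \left(\frac{1}{2} - 90\right)^{2} = \left(- \frac{179}{2}\right)^{2} = \frac{32041}{4}$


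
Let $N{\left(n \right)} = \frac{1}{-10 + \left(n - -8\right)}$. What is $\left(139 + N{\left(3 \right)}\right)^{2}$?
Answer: $19600$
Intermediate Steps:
$N{\left(n \right)} = \frac{1}{-2 + n}$ ($N{\left(n \right)} = \frac{1}{-10 + \left(n + 8\right)} = \frac{1}{-10 + \left(8 + n\right)} = \frac{1}{-2 + n}$)
$\left(139 + N{\left(3 \right)}\right)^{2} = \left(139 + \frac{1}{-2 + 3}\right)^{2} = \left(139 + 1^{-1}\right)^{2} = \left(139 + 1\right)^{2} = 140^{2} = 19600$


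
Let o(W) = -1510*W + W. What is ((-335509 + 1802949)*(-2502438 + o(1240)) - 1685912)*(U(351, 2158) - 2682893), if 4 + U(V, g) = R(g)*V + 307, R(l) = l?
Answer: 12355486270188824224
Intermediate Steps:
o(W) = -1509*W
U(V, g) = 303 + V*g (U(V, g) = -4 + (g*V + 307) = -4 + (V*g + 307) = -4 + (307 + V*g) = 303 + V*g)
((-335509 + 1802949)*(-2502438 + o(1240)) - 1685912)*(U(351, 2158) - 2682893) = ((-335509 + 1802949)*(-2502438 - 1509*1240) - 1685912)*((303 + 351*2158) - 2682893) = (1467440*(-2502438 - 1871160) - 1685912)*((303 + 757458) - 2682893) = (1467440*(-4373598) - 1685912)*(757761 - 2682893) = (-6417992649120 - 1685912)*(-1925132) = -6417994335032*(-1925132) = 12355486270188824224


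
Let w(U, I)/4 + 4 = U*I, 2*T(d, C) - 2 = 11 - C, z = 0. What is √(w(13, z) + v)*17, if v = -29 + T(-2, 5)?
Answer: 17*I*√41 ≈ 108.85*I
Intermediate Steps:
T(d, C) = 13/2 - C/2 (T(d, C) = 1 + (11 - C)/2 = 1 + (11/2 - C/2) = 13/2 - C/2)
w(U, I) = -16 + 4*I*U (w(U, I) = -16 + 4*(U*I) = -16 + 4*(I*U) = -16 + 4*I*U)
v = -25 (v = -29 + (13/2 - ½*5) = -29 + (13/2 - 5/2) = -29 + 4 = -25)
√(w(13, z) + v)*17 = √((-16 + 4*0*13) - 25)*17 = √((-16 + 0) - 25)*17 = √(-16 - 25)*17 = √(-41)*17 = (I*√41)*17 = 17*I*√41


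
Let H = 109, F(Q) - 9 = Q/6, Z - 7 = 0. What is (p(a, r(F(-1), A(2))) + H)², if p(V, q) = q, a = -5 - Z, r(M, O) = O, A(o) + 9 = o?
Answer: 10404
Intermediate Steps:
A(o) = -9 + o
Z = 7 (Z = 7 + 0 = 7)
F(Q) = 9 + Q/6
a = -12 (a = -5 - 1*7 = -5 - 7 = -12)
(p(a, r(F(-1), A(2))) + H)² = ((-9 + 2) + 109)² = (-7 + 109)² = 102² = 10404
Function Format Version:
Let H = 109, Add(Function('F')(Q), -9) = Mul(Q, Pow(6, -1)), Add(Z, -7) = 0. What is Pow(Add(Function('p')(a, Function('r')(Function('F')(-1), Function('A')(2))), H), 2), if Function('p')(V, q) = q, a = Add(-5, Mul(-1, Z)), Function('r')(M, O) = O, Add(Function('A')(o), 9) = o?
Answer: 10404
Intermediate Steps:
Function('A')(o) = Add(-9, o)
Z = 7 (Z = Add(7, 0) = 7)
Function('F')(Q) = Add(9, Mul(Rational(1, 6), Q)) (Function('F')(Q) = Add(9, Mul(Q, Pow(6, -1))) = Add(9, Mul(Q, Rational(1, 6))) = Add(9, Mul(Rational(1, 6), Q)))
a = -12 (a = Add(-5, Mul(-1, 7)) = Add(-5, -7) = -12)
Pow(Add(Function('p')(a, Function('r')(Function('F')(-1), Function('A')(2))), H), 2) = Pow(Add(Add(-9, 2), 109), 2) = Pow(Add(-7, 109), 2) = Pow(102, 2) = 10404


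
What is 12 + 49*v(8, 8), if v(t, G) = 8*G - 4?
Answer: 2952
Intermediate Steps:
v(t, G) = -4 + 8*G
12 + 49*v(8, 8) = 12 + 49*(-4 + 8*8) = 12 + 49*(-4 + 64) = 12 + 49*60 = 12 + 2940 = 2952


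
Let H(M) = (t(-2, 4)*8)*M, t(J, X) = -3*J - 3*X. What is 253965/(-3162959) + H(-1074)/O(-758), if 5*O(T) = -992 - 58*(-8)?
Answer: -16987883445/34792549 ≈ -488.26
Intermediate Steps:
O(T) = -528/5 (O(T) = (-992 - 58*(-8))/5 = (-992 - 1*(-464))/5 = (-992 + 464)/5 = (1/5)*(-528) = -528/5)
H(M) = -48*M (H(M) = ((-3*(-2) - 3*4)*8)*M = ((6 - 12)*8)*M = (-6*8)*M = -48*M)
253965/(-3162959) + H(-1074)/O(-758) = 253965/(-3162959) + (-48*(-1074))/(-528/5) = 253965*(-1/3162959) + 51552*(-5/528) = -253965/3162959 - 5370/11 = -16987883445/34792549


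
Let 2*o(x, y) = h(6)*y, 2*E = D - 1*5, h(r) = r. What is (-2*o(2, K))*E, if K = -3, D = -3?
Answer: -72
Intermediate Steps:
E = -4 (E = (-3 - 1*5)/2 = (-3 - 5)/2 = (½)*(-8) = -4)
o(x, y) = 3*y (o(x, y) = (6*y)/2 = 3*y)
(-2*o(2, K))*E = -6*(-3)*(-4) = -2*(-9)*(-4) = 18*(-4) = -72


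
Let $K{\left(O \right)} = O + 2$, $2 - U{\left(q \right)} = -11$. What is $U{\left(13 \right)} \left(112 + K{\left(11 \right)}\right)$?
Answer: $1625$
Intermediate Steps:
$U{\left(q \right)} = 13$ ($U{\left(q \right)} = 2 - -11 = 2 + 11 = 13$)
$K{\left(O \right)} = 2 + O$
$U{\left(13 \right)} \left(112 + K{\left(11 \right)}\right) = 13 \left(112 + \left(2 + 11\right)\right) = 13 \left(112 + 13\right) = 13 \cdot 125 = 1625$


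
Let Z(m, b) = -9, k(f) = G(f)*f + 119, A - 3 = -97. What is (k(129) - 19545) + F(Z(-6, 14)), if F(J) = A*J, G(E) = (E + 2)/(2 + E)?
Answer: -18451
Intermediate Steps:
A = -94 (A = 3 - 97 = -94)
G(E) = 1 (G(E) = (2 + E)/(2 + E) = 1)
k(f) = 119 + f (k(f) = 1*f + 119 = f + 119 = 119 + f)
F(J) = -94*J
(k(129) - 19545) + F(Z(-6, 14)) = ((119 + 129) - 19545) - 94*(-9) = (248 - 19545) + 846 = -19297 + 846 = -18451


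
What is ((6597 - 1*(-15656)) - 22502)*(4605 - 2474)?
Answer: -530619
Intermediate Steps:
((6597 - 1*(-15656)) - 22502)*(4605 - 2474) = ((6597 + 15656) - 22502)*2131 = (22253 - 22502)*2131 = -249*2131 = -530619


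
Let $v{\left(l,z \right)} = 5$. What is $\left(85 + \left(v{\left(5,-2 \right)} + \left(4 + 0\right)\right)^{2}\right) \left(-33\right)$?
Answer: $-5478$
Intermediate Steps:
$\left(85 + \left(v{\left(5,-2 \right)} + \left(4 + 0\right)\right)^{2}\right) \left(-33\right) = \left(85 + \left(5 + \left(4 + 0\right)\right)^{2}\right) \left(-33\right) = \left(85 + \left(5 + 4\right)^{2}\right) \left(-33\right) = \left(85 + 9^{2}\right) \left(-33\right) = \left(85 + 81\right) \left(-33\right) = 166 \left(-33\right) = -5478$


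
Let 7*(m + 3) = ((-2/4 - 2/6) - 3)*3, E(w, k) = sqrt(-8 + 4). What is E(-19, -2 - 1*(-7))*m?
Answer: -65*I/7 ≈ -9.2857*I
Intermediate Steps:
E(w, k) = 2*I (E(w, k) = sqrt(-4) = 2*I)
m = -65/14 (m = -3 + (((-2/4 - 2/6) - 3)*3)/7 = -3 + (((-2*1/4 - 2*1/6) - 3)*3)/7 = -3 + (((-1/2 - 1/3) - 3)*3)/7 = -3 + ((-5/6 - 3)*3)/7 = -3 + (-23/6*3)/7 = -3 + (1/7)*(-23/2) = -3 - 23/14 = -65/14 ≈ -4.6429)
E(-19, -2 - 1*(-7))*m = (2*I)*(-65/14) = -65*I/7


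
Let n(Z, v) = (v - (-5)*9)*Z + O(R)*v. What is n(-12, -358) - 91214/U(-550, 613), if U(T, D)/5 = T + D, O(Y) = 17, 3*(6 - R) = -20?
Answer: -825164/315 ≈ -2619.6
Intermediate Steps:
R = 38/3 (R = 6 - ⅓*(-20) = 6 + 20/3 = 38/3 ≈ 12.667)
U(T, D) = 5*D + 5*T (U(T, D) = 5*(T + D) = 5*(D + T) = 5*D + 5*T)
n(Z, v) = 17*v + Z*(45 + v) (n(Z, v) = (v - (-5)*9)*Z + 17*v = (v - 1*(-45))*Z + 17*v = (v + 45)*Z + 17*v = (45 + v)*Z + 17*v = Z*(45 + v) + 17*v = 17*v + Z*(45 + v))
n(-12, -358) - 91214/U(-550, 613) = (17*(-358) + 45*(-12) - 12*(-358)) - 91214/(5*613 + 5*(-550)) = (-6086 - 540 + 4296) - 91214/(3065 - 2750) = -2330 - 91214/315 = -825164/315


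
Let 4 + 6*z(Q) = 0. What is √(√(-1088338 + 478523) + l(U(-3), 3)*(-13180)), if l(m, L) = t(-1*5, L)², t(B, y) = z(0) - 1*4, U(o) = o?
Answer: √(-2583280 + 9*I*√609815)/3 ≈ 0.72879 + 535.75*I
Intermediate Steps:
z(Q) = -⅔ (z(Q) = -⅔ + (⅙)*0 = -⅔ + 0 = -⅔)
t(B, y) = -14/3 (t(B, y) = -⅔ - 1*4 = -⅔ - 4 = -14/3)
l(m, L) = 196/9 (l(m, L) = (-14/3)² = 196/9)
√(√(-1088338 + 478523) + l(U(-3), 3)*(-13180)) = √(√(-1088338 + 478523) + (196/9)*(-13180)) = √(√(-609815) - 2583280/9) = √(I*√609815 - 2583280/9) = √(-2583280/9 + I*√609815)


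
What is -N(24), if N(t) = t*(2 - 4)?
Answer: 48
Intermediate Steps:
N(t) = -2*t (N(t) = t*(-2) = -2*t)
-N(24) = -(-2)*24 = -1*(-48) = 48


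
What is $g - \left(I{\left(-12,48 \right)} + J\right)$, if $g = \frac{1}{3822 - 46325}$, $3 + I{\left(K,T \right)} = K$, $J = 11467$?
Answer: $- \frac{486744357}{42503} \approx -11452.0$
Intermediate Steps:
$I{\left(K,T \right)} = -3 + K$
$g = - \frac{1}{42503}$ ($g = \frac{1}{-42503} = - \frac{1}{42503} \approx -2.3528 \cdot 10^{-5}$)
$g - \left(I{\left(-12,48 \right)} + J\right) = - \frac{1}{42503} - \left(\left(-3 - 12\right) + 11467\right) = - \frac{1}{42503} - \left(-15 + 11467\right) = - \frac{1}{42503} - 11452 = - \frac{486744357}{42503}$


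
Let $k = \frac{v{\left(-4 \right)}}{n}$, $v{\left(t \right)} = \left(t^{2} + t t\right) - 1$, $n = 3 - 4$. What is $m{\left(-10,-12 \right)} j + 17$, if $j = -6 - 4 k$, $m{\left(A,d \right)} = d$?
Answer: $-1399$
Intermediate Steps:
$n = -1$
$v{\left(t \right)} = -1 + 2 t^{2}$ ($v{\left(t \right)} = \left(t^{2} + t^{2}\right) - 1 = 2 t^{2} - 1 = -1 + 2 t^{2}$)
$k = -31$ ($k = \frac{-1 + 2 \left(-4\right)^{2}}{-1} = \left(-1 + 2 \cdot 16\right) \left(-1\right) = \left(-1 + 32\right) \left(-1\right) = 31 \left(-1\right) = -31$)
$j = 118$ ($j = -6 - -124 = -6 + 124 = 118$)
$m{\left(-10,-12 \right)} j + 17 = \left(-12\right) 118 + 17 = -1416 + 17 = -1399$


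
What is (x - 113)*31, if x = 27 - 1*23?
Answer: -3379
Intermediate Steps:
x = 4 (x = 27 - 23 = 4)
(x - 113)*31 = (4 - 113)*31 = -109*31 = -3379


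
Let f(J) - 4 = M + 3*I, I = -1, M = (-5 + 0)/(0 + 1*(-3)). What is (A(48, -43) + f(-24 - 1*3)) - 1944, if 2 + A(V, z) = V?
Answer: -5686/3 ≈ -1895.3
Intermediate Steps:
A(V, z) = -2 + V
M = 5/3 (M = -5/(0 - 3) = -5/(-3) = -5*(-⅓) = 5/3 ≈ 1.6667)
f(J) = 8/3 (f(J) = 4 + (5/3 + 3*(-1)) = 4 + (5/3 - 3) = 4 - 4/3 = 8/3)
(A(48, -43) + f(-24 - 1*3)) - 1944 = ((-2 + 48) + 8/3) - 1944 = (46 + 8/3) - 1944 = 146/3 - 1944 = -5686/3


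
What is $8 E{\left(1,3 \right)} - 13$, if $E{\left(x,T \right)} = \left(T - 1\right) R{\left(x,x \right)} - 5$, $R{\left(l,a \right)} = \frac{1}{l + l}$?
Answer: $-45$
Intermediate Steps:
$R{\left(l,a \right)} = \frac{1}{2 l}$
$E{\left(x,T \right)} = -5 + \frac{-1 + T}{2 x}$ ($E{\left(x,T \right)} = \left(T - 1\right) \frac{1}{2 x} - 5 = \left(-1 + T\right) \frac{1}{2 x} - 5 = \frac{-1 + T}{2 x} - 5 = -5 + \frac{-1 + T}{2 x}$)
$8 E{\left(1,3 \right)} - 13 = 8 \frac{-1 + 3 - 10}{2 \cdot 1} - 13 = 8 \cdot \frac{1}{2} \cdot 1 \left(-1 + 3 - 10\right) - 13 = 8 \cdot \frac{1}{2} \cdot 1 \left(-8\right) - 13 = 8 \left(-4\right) - 13 = -32 - 13 = -45$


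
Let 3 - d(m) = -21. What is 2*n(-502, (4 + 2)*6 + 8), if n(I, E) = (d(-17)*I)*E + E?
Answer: -1060136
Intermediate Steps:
d(m) = 24 (d(m) = 3 - 1*(-21) = 3 + 21 = 24)
n(I, E) = E + 24*E*I (n(I, E) = (24*I)*E + E = 24*E*I + E = E + 24*E*I)
2*n(-502, (4 + 2)*6 + 8) = 2*(((4 + 2)*6 + 8)*(1 + 24*(-502))) = 2*((6*6 + 8)*(1 - 12048)) = 2*((36 + 8)*(-12047)) = 2*(44*(-12047)) = 2*(-530068) = -1060136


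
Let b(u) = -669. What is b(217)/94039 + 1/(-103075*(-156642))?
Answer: -10801589712311/1518341859191850 ≈ -0.0071141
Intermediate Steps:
b(217)/94039 + 1/(-103075*(-156642)) = -669/94039 + 1/(-103075*(-156642)) = -669*1/94039 - 1/103075*(-1/156642) = -669/94039 + 1/16145874150 = -10801589712311/1518341859191850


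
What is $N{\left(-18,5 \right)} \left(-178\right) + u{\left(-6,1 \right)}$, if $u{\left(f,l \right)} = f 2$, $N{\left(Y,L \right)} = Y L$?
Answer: $16008$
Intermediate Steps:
$N{\left(Y,L \right)} = L Y$
$u{\left(f,l \right)} = 2 f$
$N{\left(-18,5 \right)} \left(-178\right) + u{\left(-6,1 \right)} = 5 \left(-18\right) \left(-178\right) + 2 \left(-6\right) = \left(-90\right) \left(-178\right) - 12 = 16020 - 12 = 16008$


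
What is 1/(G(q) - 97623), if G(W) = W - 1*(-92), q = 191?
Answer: -1/97340 ≈ -1.0273e-5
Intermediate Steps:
G(W) = 92 + W (G(W) = W + 92 = 92 + W)
1/(G(q) - 97623) = 1/((92 + 191) - 97623) = 1/(283 - 97623) = 1/(-97340) = -1/97340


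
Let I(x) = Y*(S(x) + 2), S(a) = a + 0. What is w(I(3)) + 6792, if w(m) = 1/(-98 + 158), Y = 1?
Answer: 407521/60 ≈ 6792.0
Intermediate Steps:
S(a) = a
I(x) = 2 + x (I(x) = 1*(x + 2) = 1*(2 + x) = 2 + x)
w(m) = 1/60
w(I(3)) + 6792 = 1/60 + 6792 = 407521/60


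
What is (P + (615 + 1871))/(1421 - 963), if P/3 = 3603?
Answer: 13295/458 ≈ 29.028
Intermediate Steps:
P = 10809 (P = 3*3603 = 10809)
(P + (615 + 1871))/(1421 - 963) = (10809 + (615 + 1871))/(1421 - 963) = (10809 + 2486)/458 = 13295*(1/458) = 13295/458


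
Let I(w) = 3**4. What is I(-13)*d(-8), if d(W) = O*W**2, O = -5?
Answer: -25920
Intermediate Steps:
d(W) = -5*W**2
I(w) = 81
I(-13)*d(-8) = 81*(-5*(-8)**2) = 81*(-5*64) = 81*(-320) = -25920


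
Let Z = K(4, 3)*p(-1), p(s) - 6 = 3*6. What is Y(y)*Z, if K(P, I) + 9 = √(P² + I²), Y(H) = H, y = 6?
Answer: -576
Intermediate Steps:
K(P, I) = -9 + √(I² + P²) (K(P, I) = -9 + √(P² + I²) = -9 + √(I² + P²))
p(s) = 24 (p(s) = 6 + 3*6 = 6 + 18 = 24)
Z = -96 (Z = (-9 + √(3² + 4²))*24 = (-9 + √(9 + 16))*24 = (-9 + √25)*24 = (-9 + 5)*24 = -4*24 = -96)
Y(y)*Z = 6*(-96) = -576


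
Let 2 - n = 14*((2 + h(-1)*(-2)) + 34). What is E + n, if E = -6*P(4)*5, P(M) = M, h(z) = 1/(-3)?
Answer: -1894/3 ≈ -631.33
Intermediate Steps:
h(z) = -1/3
E = -120 (E = -6*4*5 = -24*5 = -120)
n = -1534/3 (n = 2 - 14*((2 - 1/3*(-2)) + 34) = 2 - 14*((2 + 2/3) + 34) = 2 - 14*(8/3 + 34) = 2 - 14*110/3 = 2 - 1*1540/3 = 2 - 1540/3 = -1534/3 ≈ -511.33)
E + n = -120 - 1534/3 = -1894/3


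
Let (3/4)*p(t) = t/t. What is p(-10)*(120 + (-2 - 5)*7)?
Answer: 284/3 ≈ 94.667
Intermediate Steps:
p(t) = 4/3 (p(t) = 4*(t/t)/3 = (4/3)*1 = 4/3)
p(-10)*(120 + (-2 - 5)*7) = 4*(120 + (-2 - 5)*7)/3 = 4*(120 - 7*7)/3 = 4*(120 - 49)/3 = (4/3)*71 = 284/3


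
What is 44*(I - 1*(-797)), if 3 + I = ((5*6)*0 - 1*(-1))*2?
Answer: 35024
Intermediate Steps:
I = -1 (I = -3 + ((5*6)*0 - 1*(-1))*2 = -3 + (30*0 + 1)*2 = -3 + (0 + 1)*2 = -3 + 1*2 = -3 + 2 = -1)
44*(I - 1*(-797)) = 44*(-1 - 1*(-797)) = 44*(-1 + 797) = 44*796 = 35024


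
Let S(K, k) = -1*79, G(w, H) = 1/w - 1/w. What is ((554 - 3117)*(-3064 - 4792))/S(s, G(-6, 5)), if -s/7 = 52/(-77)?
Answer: -20134928/79 ≈ -2.5487e+5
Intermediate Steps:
s = 52/11 (s = -364/(-77) = -364*(-1)/77 = -7*(-52/77) = 52/11 ≈ 4.7273)
G(w, H) = 0 (G(w, H) = 1/w - 1/w = 0)
S(K, k) = -79
((554 - 3117)*(-3064 - 4792))/S(s, G(-6, 5)) = ((554 - 3117)*(-3064 - 4792))/(-79) = -2563*(-7856)*(-1/79) = 20134928*(-1/79) = -20134928/79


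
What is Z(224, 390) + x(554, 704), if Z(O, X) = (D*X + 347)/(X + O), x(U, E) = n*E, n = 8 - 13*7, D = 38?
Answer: -35862081/614 ≈ -58407.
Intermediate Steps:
n = -83 (n = 8 - 91 = -83)
x(U, E) = -83*E
Z(O, X) = (347 + 38*X)/(O + X) (Z(O, X) = (38*X + 347)/(X + O) = (347 + 38*X)/(O + X))
Z(224, 390) + x(554, 704) = (347 + 38*390)/(224 + 390) - 83*704 = (347 + 14820)/614 - 58432 = (1/614)*15167 - 58432 = 15167/614 - 58432 = -35862081/614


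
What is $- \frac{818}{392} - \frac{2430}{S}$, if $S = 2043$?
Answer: $- \frac{145763}{44492} \approx -3.2762$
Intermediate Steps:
$- \frac{818}{392} - \frac{2430}{S} = - \frac{818}{392} - \frac{2430}{2043} = \left(-818\right) \frac{1}{392} - \frac{270}{227} = - \frac{409}{196} - \frac{270}{227} = - \frac{145763}{44492}$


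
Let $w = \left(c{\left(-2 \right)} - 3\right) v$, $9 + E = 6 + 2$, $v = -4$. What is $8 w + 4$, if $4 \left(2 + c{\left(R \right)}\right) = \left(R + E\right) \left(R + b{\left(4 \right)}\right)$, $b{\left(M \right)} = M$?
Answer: $212$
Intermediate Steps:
$E = -1$ ($E = -9 + \left(6 + 2\right) = -9 + 8 = -1$)
$c{\left(R \right)} = -2 + \frac{\left(-1 + R\right) \left(4 + R\right)}{4}$ ($c{\left(R \right)} = -2 + \frac{\left(R - 1\right) \left(R + 4\right)}{4} = -2 + \frac{\left(-1 + R\right) \left(4 + R\right)}{4}$)
$w = 26$ ($w = \left(\left(-3 + \frac{\left(-2\right)^{2}}{4} + \frac{3}{4} \left(-2\right)\right) - 3\right) \left(-4\right) = \left(\left(-3 + \frac{1}{4} \cdot 4 - \frac{3}{2}\right) - 3\right) \left(-4\right) = \left(\left(-3 + 1 - \frac{3}{2}\right) - 3\right) \left(-4\right) = \left(- \frac{7}{2} - 3\right) \left(-4\right) = \left(- \frac{13}{2}\right) \left(-4\right) = 26$)
$8 w + 4 = 8 \cdot 26 + 4 = 208 + 4 = 212$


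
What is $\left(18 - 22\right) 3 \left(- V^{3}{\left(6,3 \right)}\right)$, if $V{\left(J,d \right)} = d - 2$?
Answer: $12$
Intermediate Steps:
$V{\left(J,d \right)} = -2 + d$ ($V{\left(J,d \right)} = d - 2 = -2 + d$)
$\left(18 - 22\right) 3 \left(- V^{3}{\left(6,3 \right)}\right) = \left(18 - 22\right) 3 \left(- \left(-2 + 3\right)^{3}\right) = \left(-4\right) 3 \left(- 1^{3}\right) = - 12 \left(\left(-1\right) 1\right) = \left(-12\right) \left(-1\right) = 12$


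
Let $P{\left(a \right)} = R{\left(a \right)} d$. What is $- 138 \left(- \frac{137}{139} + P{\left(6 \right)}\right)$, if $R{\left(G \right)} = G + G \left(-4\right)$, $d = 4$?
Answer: $\frac{1400010}{139} \approx 10072.0$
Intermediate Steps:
$R{\left(G \right)} = - 3 G$ ($R{\left(G \right)} = G - 4 G = - 3 G$)
$P{\left(a \right)} = - 12 a$ ($P{\left(a \right)} = - 3 a 4 = - 12 a$)
$- 138 \left(- \frac{137}{139} + P{\left(6 \right)}\right) = - 138 \left(- \frac{137}{139} - 72\right) = \left(-138\right) \left(- \frac{10145}{139}\right) = \frac{1400010}{139}$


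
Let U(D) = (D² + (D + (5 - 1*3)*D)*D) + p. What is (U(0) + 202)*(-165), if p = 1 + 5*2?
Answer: -35145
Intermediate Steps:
p = 11 (p = 1 + 10 = 11)
U(D) = 11 + 4*D² (U(D) = (D² + (D + (5 - 1*3)*D)*D) + 11 = (D² + (D + (5 - 3)*D)*D) + 11 = (D² + (D + 2*D)*D) + 11 = (D² + (3*D)*D) + 11 = (D² + 3*D²) + 11 = 4*D² + 11 = 11 + 4*D²)
(U(0) + 202)*(-165) = ((11 + 4*0²) + 202)*(-165) = ((11 + 4*0) + 202)*(-165) = ((11 + 0) + 202)*(-165) = (11 + 202)*(-165) = 213*(-165) = -35145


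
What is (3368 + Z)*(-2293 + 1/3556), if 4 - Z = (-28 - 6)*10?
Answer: -7566825696/889 ≈ -8.5116e+6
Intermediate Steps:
Z = 344 (Z = 4 - (-28 - 6)*10 = 4 - (-34)*10 = 4 - 1*(-340) = 4 + 340 = 344)
(3368 + Z)*(-2293 + 1/3556) = (3368 + 344)*(-2293 + 1/3556) = 3712*(-2293 + 1/3556) = 3712*(-8153907/3556) = -7566825696/889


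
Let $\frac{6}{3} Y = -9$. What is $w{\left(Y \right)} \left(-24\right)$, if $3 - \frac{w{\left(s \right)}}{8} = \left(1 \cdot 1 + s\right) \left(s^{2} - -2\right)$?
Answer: $-15528$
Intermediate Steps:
$Y = - \frac{9}{2}$ ($Y = \frac{1}{2} \left(-9\right) = - \frac{9}{2} \approx -4.5$)
$w{\left(s \right)} = 24 - 8 \left(1 + s\right) \left(2 + s^{2}\right)$ ($w{\left(s \right)} = 24 - 8 \left(1 \cdot 1 + s\right) \left(s^{2} - -2\right) = 24 - 8 \left(1 + s\right) \left(s^{2} + 2\right) = 24 - 8 \left(1 + s\right) \left(2 + s^{2}\right)$)
$w{\left(Y \right)} \left(-24\right) = \left(8 - -72 - 8 \left(- \frac{9}{2}\right)^{2} - 8 \left(- \frac{9}{2}\right)^{3}\right) \left(-24\right) = \left(8 + 72 - 162 - -729\right) \left(-24\right) = \left(8 + 72 - 162 + 729\right) \left(-24\right) = 647 \left(-24\right) = -15528$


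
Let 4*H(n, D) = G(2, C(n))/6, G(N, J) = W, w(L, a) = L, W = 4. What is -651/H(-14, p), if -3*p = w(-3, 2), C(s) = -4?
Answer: -3906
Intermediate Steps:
G(N, J) = 4
p = 1 (p = -⅓*(-3) = 1)
H(n, D) = ⅙ (H(n, D) = (4/6)/4 = (4*(⅙))/4 = (¼)*(⅔) = ⅙)
-651/H(-14, p) = -651/⅙ = -651*6 = -3906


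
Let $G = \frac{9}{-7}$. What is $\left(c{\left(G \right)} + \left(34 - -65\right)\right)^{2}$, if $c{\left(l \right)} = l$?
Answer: $\frac{467856}{49} \approx 9548.1$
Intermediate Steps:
$G = - \frac{9}{7}$ ($G = 9 \left(- \frac{1}{7}\right) = - \frac{9}{7} \approx -1.2857$)
$\left(c{\left(G \right)} + \left(34 - -65\right)\right)^{2} = \left(- \frac{9}{7} + \left(34 - -65\right)\right)^{2} = \left(- \frac{9}{7} + \left(34 + 65\right)\right)^{2} = \left(- \frac{9}{7} + 99\right)^{2} = \left(\frac{684}{7}\right)^{2} = \frac{467856}{49}$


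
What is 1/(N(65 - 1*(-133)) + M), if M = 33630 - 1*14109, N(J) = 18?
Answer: 1/19539 ≈ 5.1180e-5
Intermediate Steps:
M = 19521 (M = 33630 - 14109 = 19521)
1/(N(65 - 1*(-133)) + M) = 1/(18 + 19521) = 1/19539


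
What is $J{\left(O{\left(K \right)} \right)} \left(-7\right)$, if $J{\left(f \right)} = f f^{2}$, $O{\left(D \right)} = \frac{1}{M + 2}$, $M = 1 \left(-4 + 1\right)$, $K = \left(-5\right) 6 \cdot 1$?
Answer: $7$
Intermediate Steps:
$K = -30$ ($K = \left(-30\right) 1 = -30$)
$M = -3$ ($M = 1 \left(-3\right) = -3$)
$O{\left(D \right)} = -1$ ($O{\left(D \right)} = \frac{1}{-3 + 2} = \frac{1}{-1} = -1$)
$J{\left(f \right)} = f^{3}$
$J{\left(O{\left(K \right)} \right)} \left(-7\right) = \left(-1\right)^{3} \left(-7\right) = \left(-1\right) \left(-7\right) = 7$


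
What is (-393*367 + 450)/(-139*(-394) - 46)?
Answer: -47927/18240 ≈ -2.6276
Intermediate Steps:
(-393*367 + 450)/(-139*(-394) - 46) = (-144231 + 450)/(54766 - 46) = -143781/54720 = -143781*1/54720 = -47927/18240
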